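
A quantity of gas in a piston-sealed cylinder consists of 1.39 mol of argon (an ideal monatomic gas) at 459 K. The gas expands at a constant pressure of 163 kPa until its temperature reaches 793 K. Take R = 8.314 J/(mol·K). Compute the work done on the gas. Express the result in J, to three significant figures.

W ≈ -3860 J

Isobaric: W = P ΔV = nR ΔT.
W = (1.39)(8.314)(793 − 459) = 3860 J.
Work on gas = −W_by = -3860 J.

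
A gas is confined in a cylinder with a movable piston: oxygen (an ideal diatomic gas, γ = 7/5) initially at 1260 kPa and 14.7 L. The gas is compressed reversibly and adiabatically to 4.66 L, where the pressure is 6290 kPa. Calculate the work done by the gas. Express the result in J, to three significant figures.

W ≈ -27000 J

Adiabatic: W = (P₁V₁ − P₂V₂)/(γ − 1) with γ = 7/5.
P₁V₁ = 18522 J, P₂V₂ = 29311 J.
W = (18522 − 29311) / 0.4 = -26974 J.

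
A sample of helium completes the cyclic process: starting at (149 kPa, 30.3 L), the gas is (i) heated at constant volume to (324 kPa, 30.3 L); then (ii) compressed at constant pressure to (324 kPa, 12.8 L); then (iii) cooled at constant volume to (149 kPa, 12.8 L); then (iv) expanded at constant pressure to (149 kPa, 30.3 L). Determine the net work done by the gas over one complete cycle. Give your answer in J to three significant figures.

Constant-volume legs do no work.
W(ii) = (324)(12.8 − 30.3) = -5670 J; W(iv) = (149)(30.3 − 12.8) = 2608 J.
W_net = -5670 + 2608 = -3062 J (the counter-clockwise enclosed area).

W_net ≈ -3060 J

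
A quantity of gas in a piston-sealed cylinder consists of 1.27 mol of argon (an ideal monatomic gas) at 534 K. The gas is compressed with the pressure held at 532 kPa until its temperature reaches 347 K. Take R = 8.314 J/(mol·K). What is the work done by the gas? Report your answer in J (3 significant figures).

Isobaric: W = P ΔV = nR ΔT.
W = (1.27)(8.314)(347 − 534) = -1974 J.

W ≈ -1970 J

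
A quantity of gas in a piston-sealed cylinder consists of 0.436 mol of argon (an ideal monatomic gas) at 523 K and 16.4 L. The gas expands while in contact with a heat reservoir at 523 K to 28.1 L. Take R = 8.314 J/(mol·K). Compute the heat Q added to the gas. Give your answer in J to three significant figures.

Q ≈ 1020 J

Isothermal ⇒ ΔU = 0, so Q = W = nRT ln(V₂/V₁).
Q = (0.436)(8.314)(523) ln(28.1/16.4) = 1896 × 0.5385 = 1021 J.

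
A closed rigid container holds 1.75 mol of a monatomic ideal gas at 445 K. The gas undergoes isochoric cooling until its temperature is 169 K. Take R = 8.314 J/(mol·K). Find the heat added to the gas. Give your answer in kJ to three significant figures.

Constant volume ⇒ W = 0, so Q = ΔU = nCᵥΔT with Cᵥ = 3R/2 = 12.47 J/(mol·K).
ΔU = (1.75)(12.47)(169 − 445) = -6023 J.

Q ≈ -6.02 kJ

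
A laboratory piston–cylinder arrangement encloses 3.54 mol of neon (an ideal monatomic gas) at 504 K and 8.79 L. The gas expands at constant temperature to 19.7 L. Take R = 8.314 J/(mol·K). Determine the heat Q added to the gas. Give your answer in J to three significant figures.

Isothermal ⇒ ΔU = 0, so Q = W = nRT ln(V₂/V₁).
Q = (3.54)(8.314)(504) ln(19.7/8.79) = 14834 × 0.807 = 11971 J.

Q ≈ 12000 J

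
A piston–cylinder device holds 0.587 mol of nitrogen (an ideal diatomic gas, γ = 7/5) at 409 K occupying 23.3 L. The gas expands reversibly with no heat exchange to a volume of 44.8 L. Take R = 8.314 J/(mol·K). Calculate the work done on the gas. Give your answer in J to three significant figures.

Adiabatic: TV^(γ−1) = const with γ = 7/5.
T₂ = T₁ (V₁/V₂)^(γ−1) = 409 × (23.3/44.8)^0.4 = 409 × 0.7699 = 314.9 K.
W_by = nCᵥ(T₁ − T₂) = (0.587)(20.79)(409 − 314.9) = 1148 J.
Work on gas = −W_by = -1148 J.

W ≈ -1150 J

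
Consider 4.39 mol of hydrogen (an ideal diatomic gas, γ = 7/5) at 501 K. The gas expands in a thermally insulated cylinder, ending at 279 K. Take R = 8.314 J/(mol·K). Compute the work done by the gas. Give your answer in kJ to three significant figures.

Adiabatic ⇒ Q = 0, so W_by = −ΔU = nCᵥ(T₁ − T₂).
Cᵥ = 5R/2 = 20.79 J/(mol·K).
W = (4.39)(20.79)(501 − 279) = 20257 J.

W ≈ 20.3 kJ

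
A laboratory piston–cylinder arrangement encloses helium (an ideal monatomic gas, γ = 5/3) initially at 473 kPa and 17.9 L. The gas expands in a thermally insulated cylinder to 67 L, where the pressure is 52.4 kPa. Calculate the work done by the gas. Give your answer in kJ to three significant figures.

Adiabatic: W = (P₁V₁ − P₂V₂)/(γ − 1) with γ = 5/3.
P₁V₁ = 8467 J, P₂V₂ = 3511 J.
W = (8467 − 3511) / 0.6667 = 7434 J.

W ≈ 7.43 kJ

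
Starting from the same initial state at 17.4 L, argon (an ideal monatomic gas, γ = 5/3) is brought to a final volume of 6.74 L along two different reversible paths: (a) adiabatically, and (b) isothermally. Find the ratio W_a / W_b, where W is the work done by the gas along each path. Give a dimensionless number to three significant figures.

W_a / W_b ≈ 1.39

Path (a) adiabatic: W = P₁V₁(1 − (V₁/V₂)^(γ−1))/(γ−1) → W_a/(P₁V₁) = -1.323.
Path (b) isothermal: W = P₁V₁ ln(V₂/V₁) → W_b/(P₁V₁) = -0.9484.
W_a / W_b = -1.323 / -0.9484 = 1.395.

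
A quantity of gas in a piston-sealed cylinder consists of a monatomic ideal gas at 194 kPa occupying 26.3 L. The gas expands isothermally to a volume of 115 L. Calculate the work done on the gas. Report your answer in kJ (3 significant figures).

Isothermal: W = nRT ln(V₂/V₁) = P₁V₁ ln(V₂/V₁).
P₁V₁ = (194 kPa)(26.3 L) = 5102 J.
W = 5102 × ln(115/26.3) = 5102 × 1.475
W_by_gas = 7528 J; work on gas = −W_by = -7528 J.

W ≈ -7.53 kJ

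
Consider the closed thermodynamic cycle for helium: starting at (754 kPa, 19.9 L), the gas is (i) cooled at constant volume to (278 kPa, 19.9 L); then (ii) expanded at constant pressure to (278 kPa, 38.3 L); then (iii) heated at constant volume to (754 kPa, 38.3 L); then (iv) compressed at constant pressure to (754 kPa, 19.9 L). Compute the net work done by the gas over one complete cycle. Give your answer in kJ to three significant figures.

Constant-volume legs do no work.
W(ii) = (278)(38.3 − 19.9) = 5115 J; W(iv) = (754)(19.9 − 38.3) = -13874 J.
W_net = 5115 − 13874 = -8758 J (the counter-clockwise enclosed area).

W_net ≈ -8.76 kJ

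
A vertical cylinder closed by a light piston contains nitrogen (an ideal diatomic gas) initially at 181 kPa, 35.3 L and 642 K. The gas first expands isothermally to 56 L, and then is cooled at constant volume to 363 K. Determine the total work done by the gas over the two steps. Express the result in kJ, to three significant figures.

W_total ≈ 2.95 kJ

Step 1 (isothermal): W = P₁V₁ ln(V₂/V₁) = (6389) ln(56/35.3) = 2948 J.
Step 2 (isochoric): W = 0 (constant volume).
W_total = 2948 + 0 = 2948 J.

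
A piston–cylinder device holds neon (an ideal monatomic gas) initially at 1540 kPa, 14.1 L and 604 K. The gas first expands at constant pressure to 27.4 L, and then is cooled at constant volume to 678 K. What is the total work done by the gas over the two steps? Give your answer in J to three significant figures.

W_total ≈ 20500 J

Step 1 (isobaric): W = PΔV = (1540 kPa)(27.4 − 14.1 L) = 20482 J.
Step 2 (isochoric): W = 0 (constant volume).
W_total = 20482 + 0 = 20482 J.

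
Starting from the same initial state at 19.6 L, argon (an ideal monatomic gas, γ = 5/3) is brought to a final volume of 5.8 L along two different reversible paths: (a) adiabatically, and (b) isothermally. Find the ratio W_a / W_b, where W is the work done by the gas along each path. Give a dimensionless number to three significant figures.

W_a / W_b ≈ 1.54

Path (a) adiabatic: W = P₁V₁(1 − (V₁/V₂)^(γ−1))/(γ−1) → W_a/(P₁V₁) = -1.878.
Path (b) isothermal: W = P₁V₁ ln(V₂/V₁) → W_b/(P₁V₁) = -1.218.
W_a / W_b = -1.878 / -1.218 = 1.542.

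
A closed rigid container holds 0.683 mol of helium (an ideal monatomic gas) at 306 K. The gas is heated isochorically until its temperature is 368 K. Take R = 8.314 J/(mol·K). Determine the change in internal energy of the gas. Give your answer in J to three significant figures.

ΔU ≈ 528 J

Constant volume ⇒ W = 0, so Q = ΔU = nCᵥΔT with Cᵥ = 3R/2 = 12.47 J/(mol·K).
ΔU = (0.683)(12.47)(368 − 306) = 528.1 J.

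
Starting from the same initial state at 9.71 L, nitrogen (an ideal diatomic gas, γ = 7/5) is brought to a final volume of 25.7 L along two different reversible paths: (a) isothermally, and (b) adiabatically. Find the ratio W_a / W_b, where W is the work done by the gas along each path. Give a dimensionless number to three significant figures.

Path (a) isothermal: W = P₁V₁ ln(V₂/V₁) → W_a/(P₁V₁) = 0.9733.
Path (b) adiabatic: W = P₁V₁(1 − (V₁/V₂)^(γ−1))/(γ−1) → W_b/(P₁V₁) = 0.8062.
W_a / W_b = 0.9733 / 0.8062 = 1.207.

W_a / W_b ≈ 1.21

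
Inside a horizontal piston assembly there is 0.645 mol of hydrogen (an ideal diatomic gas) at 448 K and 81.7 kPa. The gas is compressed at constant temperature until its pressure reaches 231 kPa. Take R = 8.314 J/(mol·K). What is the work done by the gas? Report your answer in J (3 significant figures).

W ≈ -2500 J

Isothermal process: W = nRT ln(V₂/V₁) = nRT ln(P₁/P₂).
W = (0.645)(8.314)(448) × ln(81.7/231)
  = 2402 × ln(0.3537) = 2402 × -1.039
W_by_gas = -2497 J.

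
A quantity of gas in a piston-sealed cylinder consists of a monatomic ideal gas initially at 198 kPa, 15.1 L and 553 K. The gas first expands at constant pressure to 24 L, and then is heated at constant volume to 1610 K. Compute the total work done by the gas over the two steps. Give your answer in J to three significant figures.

W_total ≈ 1760 J

Step 1 (isobaric): W = PΔV = (198 kPa)(24 − 15.1 L) = 1762 J.
Step 2 (isochoric): W = 0 (constant volume).
W_total = 1762 + 0 = 1762 J.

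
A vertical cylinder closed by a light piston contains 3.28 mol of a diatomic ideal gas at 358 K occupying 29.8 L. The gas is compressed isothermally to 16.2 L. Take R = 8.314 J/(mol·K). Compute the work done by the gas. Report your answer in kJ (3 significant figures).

W ≈ -5.95 kJ

Isothermal: W = nRT ln(V₂/V₁).
W = (3.28)(8.314)(358) × ln(16.2/29.8)
  = 9763 × -0.6095
W_by_gas = -5950 J.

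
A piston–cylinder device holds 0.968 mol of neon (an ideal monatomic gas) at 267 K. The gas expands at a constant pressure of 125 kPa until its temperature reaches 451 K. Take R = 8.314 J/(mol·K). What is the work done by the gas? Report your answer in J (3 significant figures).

W ≈ 1480 J

Isobaric: W = P ΔV = nR ΔT.
W = (0.968)(8.314)(451 − 267) = 1481 J.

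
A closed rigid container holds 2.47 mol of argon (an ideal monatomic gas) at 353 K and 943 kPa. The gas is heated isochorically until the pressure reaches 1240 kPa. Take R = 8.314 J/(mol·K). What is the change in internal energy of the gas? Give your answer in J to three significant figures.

Constant volume ⇒ W = 0, so Q = ΔU = nCᵥΔT with Cᵥ = 3R/2 = 12.47 J/(mol·K).
At constant V, T₂/T₁ = P₂/P₁ ⇒ ΔT = T₁(P₂/P₁ − 1) = 353·(1240/943 − 1) = 111.2 K.
ΔU = (2.47)(12.47)(111.2) = 3425 J.

ΔU ≈ 3420 J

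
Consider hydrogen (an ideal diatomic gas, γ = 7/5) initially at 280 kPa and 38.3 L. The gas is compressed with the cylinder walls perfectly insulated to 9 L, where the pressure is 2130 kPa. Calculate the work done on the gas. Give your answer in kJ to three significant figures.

Adiabatic: W = (P₁V₁ − P₂V₂)/(γ − 1) with γ = 7/5.
P₁V₁ = 10724 J, P₂V₂ = 19170 J.
W = (10724 − 19170) / 0.4 = -21115 J.
Work on gas = −W_by = 21115 J.

W ≈ 21.1 kJ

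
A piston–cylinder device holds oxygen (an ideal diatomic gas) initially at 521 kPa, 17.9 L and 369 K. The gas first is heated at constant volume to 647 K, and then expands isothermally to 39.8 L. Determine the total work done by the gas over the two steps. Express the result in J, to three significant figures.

W_total ≈ 13100 J

Step 1 (isochoric): W = 0 (constant volume).
After step 1: P = 913.5 kPa (V unchanged).
Step 2 (isothermal): W = P₁V₁ ln(V₂/V₁) = (16352) ln(39.8/17.9) = 13066 J.
W_total = 0 + 13066 = 13066 J.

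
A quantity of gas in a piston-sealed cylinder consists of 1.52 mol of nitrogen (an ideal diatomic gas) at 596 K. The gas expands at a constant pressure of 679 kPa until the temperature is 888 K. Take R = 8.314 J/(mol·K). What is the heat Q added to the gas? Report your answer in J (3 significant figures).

Q ≈ 12900 J

Isobaric: W = nRΔT = (1.52)(8.314)(292) = 3690 J.
ΔU = nCᵥΔT with Cᵥ = 5R/2: ΔU = (1.52)(20.79)(292) = 9225 J.
Q = ΔU + W = 9225 + 3690 = 12915 J.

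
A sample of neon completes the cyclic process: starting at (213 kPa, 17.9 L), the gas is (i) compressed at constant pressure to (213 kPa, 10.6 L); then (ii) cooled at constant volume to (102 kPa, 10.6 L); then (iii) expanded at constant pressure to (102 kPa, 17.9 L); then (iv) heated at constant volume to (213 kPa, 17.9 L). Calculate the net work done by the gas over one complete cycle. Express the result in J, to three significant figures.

W_net ≈ -810 J

Constant-volume legs do no work.
W(i) = (213)(10.6 − 17.9) = -1555 J; W(iii) = (102)(17.9 − 10.6) = 744.6 J.
W_net = -1555 + 744.6 = -810.3 J (the counter-clockwise enclosed area).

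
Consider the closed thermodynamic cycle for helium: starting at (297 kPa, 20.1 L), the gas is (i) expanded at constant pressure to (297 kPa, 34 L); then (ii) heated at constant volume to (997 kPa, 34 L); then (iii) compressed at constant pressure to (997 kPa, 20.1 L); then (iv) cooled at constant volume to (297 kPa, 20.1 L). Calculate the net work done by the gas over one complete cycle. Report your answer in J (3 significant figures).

W_net ≈ -9730 J

Constant-volume legs do no work.
W(i) = (297)(34 − 20.1) = 4128 J; W(iii) = (997)(20.1 − 34) = -13858 J.
W_net = 4128 − 13858 = -9730 J (the counter-clockwise enclosed area).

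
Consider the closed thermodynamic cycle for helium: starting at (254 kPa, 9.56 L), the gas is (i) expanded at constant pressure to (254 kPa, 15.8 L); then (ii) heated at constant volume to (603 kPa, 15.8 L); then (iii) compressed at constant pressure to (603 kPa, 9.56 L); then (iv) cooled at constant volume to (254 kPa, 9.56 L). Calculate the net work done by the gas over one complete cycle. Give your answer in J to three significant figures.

W_net ≈ -2180 J

Constant-volume legs do no work.
W(i) = (254)(15.8 − 9.56) = 1585 J; W(iii) = (603)(9.56 − 15.8) = -3763 J.
W_net = 1585 − 3763 = -2178 J (the counter-clockwise enclosed area).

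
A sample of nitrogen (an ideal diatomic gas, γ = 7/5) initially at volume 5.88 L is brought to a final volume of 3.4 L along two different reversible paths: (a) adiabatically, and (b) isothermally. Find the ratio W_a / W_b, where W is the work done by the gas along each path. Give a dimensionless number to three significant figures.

Path (a) adiabatic: W = P₁V₁(1 − (V₁/V₂)^(γ−1))/(γ−1) → W_a/(P₁V₁) = -0.6124.
Path (b) isothermal: W = P₁V₁ ln(V₂/V₁) → W_b/(P₁V₁) = -0.5478.
W_a / W_b = -0.6124 / -0.5478 = 1.118.

W_a / W_b ≈ 1.12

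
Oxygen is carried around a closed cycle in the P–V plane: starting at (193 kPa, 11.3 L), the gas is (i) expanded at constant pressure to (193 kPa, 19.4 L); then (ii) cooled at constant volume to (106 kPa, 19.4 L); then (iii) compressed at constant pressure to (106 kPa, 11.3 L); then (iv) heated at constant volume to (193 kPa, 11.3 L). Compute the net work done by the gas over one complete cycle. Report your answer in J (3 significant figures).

W_net ≈ 705 J

Constant-volume legs do no work.
W(i) = (193)(19.4 − 11.3) = 1563 J; W(iii) = (106)(11.3 − 19.4) = -858.6 J.
W_net = 1563 − 858.6 = 704.7 J (the clockwise enclosed area).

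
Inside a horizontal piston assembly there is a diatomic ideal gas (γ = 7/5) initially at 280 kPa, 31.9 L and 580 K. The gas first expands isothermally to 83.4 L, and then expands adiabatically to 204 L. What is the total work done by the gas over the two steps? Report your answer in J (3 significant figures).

W_total ≈ 15300 J

Step 1 (isothermal): W = P₁V₁ ln(V₂/V₁) = (8932) ln(83.4/31.9) = 8584 J.
After step 1: P = 107.1 kPa, V = 83.4 L, T = 580 K.
Step 2 (adiabatic): W = (P₁V₁ − P₂V₂)/(γ−1) = (8932 − 6245)/0.4 = 6716 J.
W_total = 8584 + 6716 = 15300 J.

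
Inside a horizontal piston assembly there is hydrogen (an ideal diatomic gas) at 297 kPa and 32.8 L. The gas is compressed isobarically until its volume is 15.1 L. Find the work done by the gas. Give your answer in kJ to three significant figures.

W ≈ -5.26 kJ

Isobaric: W = P ΔV.
W = (297 kPa)(15.1 − 32.8 L) = (297)(-17.7) = -5257 J.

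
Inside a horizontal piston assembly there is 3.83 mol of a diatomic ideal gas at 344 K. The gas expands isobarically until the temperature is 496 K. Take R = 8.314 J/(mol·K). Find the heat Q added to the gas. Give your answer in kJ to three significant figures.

Q ≈ 16.9 kJ

Isobaric: W = nRΔT = (3.83)(8.314)(152) = 4840 J.
ΔU = nCᵥΔT with Cᵥ = 5R/2: ΔU = (3.83)(20.79)(152) = 12100 J.
Q = ΔU + W = 12100 + 4840 = 16940 J.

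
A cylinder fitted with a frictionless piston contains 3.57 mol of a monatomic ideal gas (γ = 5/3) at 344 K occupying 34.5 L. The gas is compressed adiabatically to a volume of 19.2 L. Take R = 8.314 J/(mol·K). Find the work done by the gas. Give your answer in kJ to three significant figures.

Adiabatic: TV^(γ−1) = const with γ = 5/3.
T₂ = T₁ (V₁/V₂)^(γ−1) = 344 × (34.5/19.2)^0.667 = 344 × 1.478 = 508.4 K.
W_by = nCᵥ(T₁ − T₂) = (3.57)(12.47)(344 − 508.4) = -7321 J.

W ≈ -7.32 kJ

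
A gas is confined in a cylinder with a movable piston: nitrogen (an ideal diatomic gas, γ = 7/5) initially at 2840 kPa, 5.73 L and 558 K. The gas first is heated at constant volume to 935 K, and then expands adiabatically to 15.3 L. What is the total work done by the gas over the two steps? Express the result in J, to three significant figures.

W_total ≈ 22100 J

Step 1 (isochoric): W = 0 (constant volume).
After step 1: P = 4759 kPa (V unchanged).
Step 2 (adiabatic): W = (P₁V₁ − P₂V₂)/(γ−1) = (27268 − 18409)/0.4 = 22146 J.
W_total = 0 + 22146 = 22146 J.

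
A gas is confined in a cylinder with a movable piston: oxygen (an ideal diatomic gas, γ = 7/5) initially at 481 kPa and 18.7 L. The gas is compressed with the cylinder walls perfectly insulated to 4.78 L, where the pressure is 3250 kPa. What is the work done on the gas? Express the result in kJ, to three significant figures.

Adiabatic: W = (P₁V₁ − P₂V₂)/(γ − 1) with γ = 7/5.
P₁V₁ = 8995 J, P₂V₂ = 15535 J.
W = (8995 − 15535) / 0.4 = -16351 J.
Work on gas = −W_by = 16351 J.

W ≈ 16.4 kJ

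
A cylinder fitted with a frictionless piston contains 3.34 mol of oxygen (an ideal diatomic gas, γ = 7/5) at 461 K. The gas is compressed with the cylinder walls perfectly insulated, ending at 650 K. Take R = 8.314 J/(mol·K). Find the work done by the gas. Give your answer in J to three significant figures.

Adiabatic ⇒ Q = 0, so W_by = −ΔU = nCᵥ(T₁ − T₂).
Cᵥ = 5R/2 = 20.79 J/(mol·K).
W = (3.34)(20.79)(461 − 650) = -13121 J.

W ≈ -13100 J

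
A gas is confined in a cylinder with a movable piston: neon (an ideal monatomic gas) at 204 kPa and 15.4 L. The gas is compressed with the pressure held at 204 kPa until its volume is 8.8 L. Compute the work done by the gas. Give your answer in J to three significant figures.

W ≈ -1350 J

Isobaric: W = P ΔV.
W = (204 kPa)(8.8 − 15.4 L) = (204)(-6.6) = -1346 J.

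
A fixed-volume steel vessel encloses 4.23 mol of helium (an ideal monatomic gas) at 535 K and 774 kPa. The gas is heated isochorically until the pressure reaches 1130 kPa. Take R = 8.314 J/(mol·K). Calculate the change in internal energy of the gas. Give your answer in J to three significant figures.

Constant volume ⇒ W = 0, so Q = ΔU = nCᵥΔT with Cᵥ = 3R/2 = 12.47 J/(mol·K).
At constant V, T₂/T₁ = P₂/P₁ ⇒ ΔT = T₁(P₂/P₁ − 1) = 535·(1130/774 − 1) = 246.1 K.
ΔU = (4.23)(12.47)(246.1) = 12981 J.

ΔU ≈ 13000 J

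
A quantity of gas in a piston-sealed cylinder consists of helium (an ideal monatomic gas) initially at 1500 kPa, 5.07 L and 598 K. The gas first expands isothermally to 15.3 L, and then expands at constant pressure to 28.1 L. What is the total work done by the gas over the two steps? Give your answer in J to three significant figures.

Step 1 (isothermal): W = P₁V₁ ln(V₂/V₁) = (7605) ln(15.3/5.07) = 8400 J.
After step 1: P = 497.1 kPa, V = 15.3 L, T = 598 K.
Step 2 (isobaric): W = PΔV = (497.1 kPa)(28.1 − 15.3 L) = 6362 J.
W_total = 8400 + 6362 = 14762 J.

W_total ≈ 14800 J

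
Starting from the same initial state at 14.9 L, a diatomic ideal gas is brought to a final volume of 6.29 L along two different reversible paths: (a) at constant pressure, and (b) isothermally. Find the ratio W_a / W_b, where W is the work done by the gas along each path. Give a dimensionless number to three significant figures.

Path (a) isobaric: W = P₁(V₂ − V₁) → W_a/(P₁V₁) = -0.5779.
Path (b) isothermal: W = P₁V₁ ln(V₂/V₁) → W_b/(P₁V₁) = -0.8624.
W_a / W_b = -0.5779 / -0.8624 = 0.6701.

W_a / W_b ≈ 0.670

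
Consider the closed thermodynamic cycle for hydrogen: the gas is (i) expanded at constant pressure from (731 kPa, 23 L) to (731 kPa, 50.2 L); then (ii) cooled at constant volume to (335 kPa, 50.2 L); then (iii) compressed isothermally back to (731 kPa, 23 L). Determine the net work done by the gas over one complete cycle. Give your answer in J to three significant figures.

Leg (i): W = PΔV = (731)(50.2 − 23) = 19883 J.
Leg (ii): W = 0.
Leg (iii): W = PᵢVᵢ ln(V_f/Vᵢ) = (16817) ln(23/50.2) = -13126 J.
W_net = 19883 − 13126 = 6757 J.

W_net ≈ 6760 J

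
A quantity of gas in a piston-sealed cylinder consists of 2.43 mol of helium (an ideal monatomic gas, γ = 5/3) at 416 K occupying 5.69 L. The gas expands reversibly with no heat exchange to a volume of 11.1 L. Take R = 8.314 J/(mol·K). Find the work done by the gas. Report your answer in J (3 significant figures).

W ≈ 4530 J

Adiabatic: TV^(γ−1) = const with γ = 5/3.
T₂ = T₁ (V₁/V₂)^(γ−1) = 416 × (5.69/11.1)^0.667 = 416 × 0.6405 = 266.5 K.
W_by = nCᵥ(T₁ − T₂) = (2.43)(12.47)(416 − 266.5) = 4532 J.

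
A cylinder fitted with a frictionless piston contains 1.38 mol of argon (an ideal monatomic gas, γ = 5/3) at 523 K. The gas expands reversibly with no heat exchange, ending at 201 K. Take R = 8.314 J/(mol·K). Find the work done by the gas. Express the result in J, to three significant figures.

Adiabatic ⇒ Q = 0, so W_by = −ΔU = nCᵥ(T₁ − T₂).
Cᵥ = 3R/2 = 12.47 J/(mol·K).
W = (1.38)(12.47)(523 − 201) = 5542 J.

W ≈ 5540 J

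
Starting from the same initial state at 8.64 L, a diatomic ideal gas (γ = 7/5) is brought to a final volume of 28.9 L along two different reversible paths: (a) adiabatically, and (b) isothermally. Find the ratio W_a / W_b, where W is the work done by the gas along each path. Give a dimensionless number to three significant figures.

W_a / W_b ≈ 0.793

Path (a) adiabatic: W = P₁V₁(1 − (V₁/V₂)^(γ−1))/(γ−1) → W_a/(P₁V₁) = 0.9576.
Path (b) isothermal: W = P₁V₁ ln(V₂/V₁) → W_b/(P₁V₁) = 1.207.
W_a / W_b = 0.9576 / 1.207 = 0.7931.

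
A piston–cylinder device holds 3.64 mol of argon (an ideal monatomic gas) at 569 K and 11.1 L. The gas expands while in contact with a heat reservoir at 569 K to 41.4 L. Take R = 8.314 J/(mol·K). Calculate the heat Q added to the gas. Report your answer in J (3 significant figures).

Isothermal ⇒ ΔU = 0, so Q = W = nRT ln(V₂/V₁).
Q = (3.64)(8.314)(569) ln(41.4/11.1) = 17220 × 1.316 = 22667 J.

Q ≈ 22700 J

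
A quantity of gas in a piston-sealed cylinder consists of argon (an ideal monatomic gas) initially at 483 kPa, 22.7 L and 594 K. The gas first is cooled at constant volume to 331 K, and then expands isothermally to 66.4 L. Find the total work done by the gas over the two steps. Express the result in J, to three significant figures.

Step 1 (isochoric): W = 0 (constant volume).
After step 1: P = 269.1 kPa (V unchanged).
Step 2 (isothermal): W = P₁V₁ ln(V₂/V₁) = (6110) ln(66.4/22.7) = 6558 J.
W_total = 0 + 6558 = 6558 J.

W_total ≈ 6560 J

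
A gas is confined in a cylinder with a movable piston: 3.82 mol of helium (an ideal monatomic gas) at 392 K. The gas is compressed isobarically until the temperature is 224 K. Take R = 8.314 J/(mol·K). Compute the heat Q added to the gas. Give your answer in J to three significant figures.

Q ≈ -13300 J

Isobaric: W = nRΔT = (3.82)(8.314)(-168) = -5336 J.
ΔU = nCᵥΔT with Cᵥ = 3R/2: ΔU = (3.82)(12.47)(-168) = -8003 J.
Q = ΔU + W = -8003 − 5336 = -13339 J.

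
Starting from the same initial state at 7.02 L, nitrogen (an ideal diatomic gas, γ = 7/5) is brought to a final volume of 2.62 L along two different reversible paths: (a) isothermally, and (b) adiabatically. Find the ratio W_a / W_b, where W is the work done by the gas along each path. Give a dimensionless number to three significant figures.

Path (a) isothermal: W = P₁V₁ ln(V₂/V₁) → W_a/(P₁V₁) = -0.9856.
Path (b) adiabatic: W = P₁V₁(1 − (V₁/V₂)^(γ−1))/(γ−1) → W_b/(P₁V₁) = -1.208.
W_a / W_b = -0.9856 / -1.208 = 0.8158.

W_a / W_b ≈ 0.816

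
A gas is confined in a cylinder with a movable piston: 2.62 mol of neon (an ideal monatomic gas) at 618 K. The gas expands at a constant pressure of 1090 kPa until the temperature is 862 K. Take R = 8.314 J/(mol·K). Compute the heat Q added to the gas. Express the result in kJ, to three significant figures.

Q ≈ 13.3 kJ

Isobaric: W = nRΔT = (2.62)(8.314)(244) = 5315 J.
ΔU = nCᵥΔT with Cᵥ = 3R/2: ΔU = (2.62)(12.47)(244) = 7972 J.
Q = ΔU + W = 7972 + 5315 = 13287 J.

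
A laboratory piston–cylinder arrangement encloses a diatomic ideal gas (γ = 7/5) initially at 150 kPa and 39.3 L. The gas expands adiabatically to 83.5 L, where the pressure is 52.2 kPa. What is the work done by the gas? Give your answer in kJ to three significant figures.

Adiabatic: W = (P₁V₁ − P₂V₂)/(γ − 1) with γ = 7/5.
P₁V₁ = 5895 J, P₂V₂ = 4359 J.
W = (5895 − 4359) / 0.4 = 3841 J.

W ≈ 3.84 kJ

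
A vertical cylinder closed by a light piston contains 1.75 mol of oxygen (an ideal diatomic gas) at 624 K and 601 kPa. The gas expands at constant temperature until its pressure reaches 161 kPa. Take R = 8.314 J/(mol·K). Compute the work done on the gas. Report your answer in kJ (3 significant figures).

Isothermal process: W = nRT ln(V₂/V₁) = nRT ln(P₁/P₂).
W = (1.75)(8.314)(624) × ln(601/161)
  = 9079 × ln(3.733) = 9079 × 1.317
W_by_gas = 11959 J; work on gas = −W_by = -11959 J.

W ≈ -12.0 kJ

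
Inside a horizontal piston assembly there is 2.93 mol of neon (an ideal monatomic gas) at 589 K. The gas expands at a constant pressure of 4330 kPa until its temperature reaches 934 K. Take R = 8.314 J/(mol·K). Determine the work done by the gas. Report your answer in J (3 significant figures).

W ≈ 8400 J

Isobaric: W = P ΔV = nR ΔT.
W = (2.93)(8.314)(934 − 589) = 8404 J.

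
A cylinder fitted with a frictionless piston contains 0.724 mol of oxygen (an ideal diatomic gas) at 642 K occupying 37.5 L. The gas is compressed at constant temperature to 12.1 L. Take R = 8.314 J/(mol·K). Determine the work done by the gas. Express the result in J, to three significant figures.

W ≈ -4370 J

Isothermal: W = nRT ln(V₂/V₁).
W = (0.724)(8.314)(642) × ln(12.1/37.5)
  = 3864 × -1.131
W_by_gas = -4371 J.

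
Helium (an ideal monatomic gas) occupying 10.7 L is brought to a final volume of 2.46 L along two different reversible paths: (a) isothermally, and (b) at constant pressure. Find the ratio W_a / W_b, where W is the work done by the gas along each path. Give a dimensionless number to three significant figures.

Path (a) isothermal: W = P₁V₁ ln(V₂/V₁) → W_a/(P₁V₁) = -1.47.
Path (b) isobaric: W = P₁(V₂ − V₁) → W_b/(P₁V₁) = -0.7701.
W_a / W_b = -1.47 / -0.7701 = 1.909.

W_a / W_b ≈ 1.91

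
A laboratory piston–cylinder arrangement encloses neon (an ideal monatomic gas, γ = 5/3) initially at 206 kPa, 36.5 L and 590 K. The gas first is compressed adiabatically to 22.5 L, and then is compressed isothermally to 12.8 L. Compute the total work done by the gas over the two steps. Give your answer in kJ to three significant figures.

W_total ≈ -10.1 kJ

Step 1 (adiabatic): W = (P₁V₁ − P₂V₂)/(γ−1) = (7519 − 10381)/0.667 = -4293 J.
After step 1: P = 461.4 kPa, V = 22.5 L, T = 814.6 K.
Step 2 (isothermal): W = P₁V₁ ln(V₂/V₁) = (10381) ln(12.8/22.5) = -5856 J.
W_total = -4293 − 5856 = -10148 J.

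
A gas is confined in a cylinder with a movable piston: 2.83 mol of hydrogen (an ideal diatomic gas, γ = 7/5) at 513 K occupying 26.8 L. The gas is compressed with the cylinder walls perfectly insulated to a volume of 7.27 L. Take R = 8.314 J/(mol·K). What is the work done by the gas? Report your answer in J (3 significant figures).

Adiabatic: TV^(γ−1) = const with γ = 7/5.
T₂ = T₁ (V₁/V₂)^(γ−1) = 513 × (26.8/7.27)^0.4 = 513 × 1.685 = 864.5 K.
W_by = nCᵥ(T₁ − T₂) = (2.83)(20.79)(513 − 864.5) = -20675 J.

W ≈ -20700 J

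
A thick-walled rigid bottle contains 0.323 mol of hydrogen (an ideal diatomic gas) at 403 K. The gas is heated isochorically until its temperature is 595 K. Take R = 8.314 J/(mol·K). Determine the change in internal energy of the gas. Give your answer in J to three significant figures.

ΔU ≈ 1290 J

Constant volume ⇒ W = 0, so Q = ΔU = nCᵥΔT with Cᵥ = 5R/2 = 20.79 J/(mol·K).
ΔU = (0.323)(20.79)(595 − 403) = 1289 J.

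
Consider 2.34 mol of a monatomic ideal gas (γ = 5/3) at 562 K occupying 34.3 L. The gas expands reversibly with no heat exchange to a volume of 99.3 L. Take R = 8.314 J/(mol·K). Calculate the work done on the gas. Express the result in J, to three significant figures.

W ≈ -8330 J

Adiabatic: TV^(γ−1) = const with γ = 5/3.
T₂ = T₁ (V₁/V₂)^(γ−1) = 562 × (34.3/99.3)^0.667 = 562 × 0.4923 = 276.7 K.
W_by = nCᵥ(T₁ − T₂) = (2.34)(12.47)(562 − 276.7) = 8326 J.
Work on gas = −W_by = -8326 J.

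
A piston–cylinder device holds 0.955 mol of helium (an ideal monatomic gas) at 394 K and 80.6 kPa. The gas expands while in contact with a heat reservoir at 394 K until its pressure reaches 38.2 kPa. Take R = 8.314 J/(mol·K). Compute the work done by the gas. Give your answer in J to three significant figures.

Isothermal process: W = nRT ln(V₂/V₁) = nRT ln(P₁/P₂).
W = (0.955)(8.314)(394) × ln(80.6/38.2)
  = 3128 × ln(2.11) = 3128 × 0.7467
W_by_gas = 2336 J.

W ≈ 2340 J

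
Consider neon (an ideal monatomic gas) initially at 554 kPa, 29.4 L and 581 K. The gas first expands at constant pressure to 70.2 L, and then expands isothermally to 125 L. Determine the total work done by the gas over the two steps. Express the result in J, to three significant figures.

W_total ≈ 45000 J

Step 1 (isobaric): W = PΔV = (554 kPa)(70.2 − 29.4 L) = 22603 J.
After step 1: P = 554 kPa, V = 70.2 L, T = 1387 K.
Step 2 (isothermal): W = P₁V₁ ln(V₂/V₁) = (38891) ln(125/70.2) = 22439 J.
W_total = 22603 + 22439 = 45042 J.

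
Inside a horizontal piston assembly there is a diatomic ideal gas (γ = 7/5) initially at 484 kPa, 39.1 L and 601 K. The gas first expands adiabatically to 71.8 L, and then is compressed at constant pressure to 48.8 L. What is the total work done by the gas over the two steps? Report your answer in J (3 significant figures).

W_total ≈ 5460 J

Step 1 (adiabatic): W = (P₁V₁ − P₂V₂)/(γ−1) = (18924 − 14840)/0.4 = 10210 J.
After step 1: P = 206.7 kPa, V = 71.8 L, T = 471.3 K.
Step 2 (isobaric): W = PΔV = (206.7 kPa)(48.8 − 71.8 L) = -4754 J.
W_total = 10210 − 4754 = 5456 J.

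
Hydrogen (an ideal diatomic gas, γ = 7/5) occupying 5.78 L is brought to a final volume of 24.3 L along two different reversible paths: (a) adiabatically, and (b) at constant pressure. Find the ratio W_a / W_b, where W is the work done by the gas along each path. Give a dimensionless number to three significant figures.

Path (a) adiabatic: W = P₁V₁(1 − (V₁/V₂)^(γ−1))/(γ−1) → W_a/(P₁V₁) = 1.092.
Path (b) isobaric: W = P₁(V₂ − V₁) → W_b/(P₁V₁) = 3.204.
W_a / W_b = 1.092 / 3.204 = 0.3409.

W_a / W_b ≈ 0.341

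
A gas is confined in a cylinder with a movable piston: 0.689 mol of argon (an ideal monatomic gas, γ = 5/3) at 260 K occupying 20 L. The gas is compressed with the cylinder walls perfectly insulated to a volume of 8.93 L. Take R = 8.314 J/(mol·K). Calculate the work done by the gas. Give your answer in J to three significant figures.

W ≈ -1590 J

Adiabatic: TV^(γ−1) = const with γ = 5/3.
T₂ = T₁ (V₁/V₂)^(γ−1) = 260 × (20/8.93)^0.667 = 260 × 1.712 = 445.1 K.
W_by = nCᵥ(T₁ − T₂) = (0.689)(12.47)(260 − 445.1) = -1590 J.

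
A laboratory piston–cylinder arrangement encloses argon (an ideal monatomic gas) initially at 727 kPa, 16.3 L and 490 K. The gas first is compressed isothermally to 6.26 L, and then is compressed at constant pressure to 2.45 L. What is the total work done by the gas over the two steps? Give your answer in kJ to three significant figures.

Step 1 (isothermal): W = P₁V₁ ln(V₂/V₁) = (11850) ln(6.26/16.3) = -11340 J.
After step 1: P = 1893 kPa, V = 6.26 L, T = 490 K.
Step 2 (isobaric): W = PΔV = (1893 kPa)(2.45 − 6.26 L) = -7212 J.
W_total = -11340 − 7212 = -18553 J.

W_total ≈ -18.6 kJ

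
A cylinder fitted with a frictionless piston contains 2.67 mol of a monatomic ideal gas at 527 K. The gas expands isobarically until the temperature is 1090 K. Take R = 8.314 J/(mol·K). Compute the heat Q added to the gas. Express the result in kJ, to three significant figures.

Q ≈ 31.2 kJ

Isobaric: W = nRΔT = (2.67)(8.314)(563) = 12498 J.
ΔU = nCᵥΔT with Cᵥ = 3R/2: ΔU = (2.67)(12.47)(563) = 18747 J.
Q = ΔU + W = 18747 + 12498 = 31244 J.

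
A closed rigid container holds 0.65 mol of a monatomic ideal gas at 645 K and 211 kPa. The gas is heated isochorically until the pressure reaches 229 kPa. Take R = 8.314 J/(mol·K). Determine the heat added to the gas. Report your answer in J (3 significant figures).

Q ≈ 446 J

Constant volume ⇒ W = 0, so Q = ΔU = nCᵥΔT with Cᵥ = 3R/2 = 12.47 J/(mol·K).
At constant V, T₂/T₁ = P₂/P₁ ⇒ ΔT = T₁(P₂/P₁ − 1) = 645·(229/211 − 1) = 55.02 K.
ΔU = (0.65)(12.47)(55.02) = 446 J.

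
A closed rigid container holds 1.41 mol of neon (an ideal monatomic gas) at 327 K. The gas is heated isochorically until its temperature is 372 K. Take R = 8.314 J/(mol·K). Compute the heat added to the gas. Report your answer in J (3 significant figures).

Q ≈ 791 J

Constant volume ⇒ W = 0, so Q = ΔU = nCᵥΔT with Cᵥ = 3R/2 = 12.47 J/(mol·K).
ΔU = (1.41)(12.47)(372 − 327) = 791.3 J.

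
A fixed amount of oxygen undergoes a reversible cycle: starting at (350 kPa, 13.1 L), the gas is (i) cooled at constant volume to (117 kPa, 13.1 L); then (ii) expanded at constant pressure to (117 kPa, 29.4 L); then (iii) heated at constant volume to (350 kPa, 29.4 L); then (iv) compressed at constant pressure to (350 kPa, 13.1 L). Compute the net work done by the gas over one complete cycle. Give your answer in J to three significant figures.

W_net ≈ -3800 J

Constant-volume legs do no work.
W(ii) = (117)(29.4 − 13.1) = 1907 J; W(iv) = (350)(13.1 − 29.4) = -5705 J.
W_net = 1907 − 5705 = -3798 J (the counter-clockwise enclosed area).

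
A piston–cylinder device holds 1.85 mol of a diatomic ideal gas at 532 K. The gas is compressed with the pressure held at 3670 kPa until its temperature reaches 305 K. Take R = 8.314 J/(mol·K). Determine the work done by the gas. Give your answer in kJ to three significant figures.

W ≈ -3.49 kJ

Isobaric: W = P ΔV = nR ΔT.
W = (1.85)(8.314)(305 − 532) = -3491 J.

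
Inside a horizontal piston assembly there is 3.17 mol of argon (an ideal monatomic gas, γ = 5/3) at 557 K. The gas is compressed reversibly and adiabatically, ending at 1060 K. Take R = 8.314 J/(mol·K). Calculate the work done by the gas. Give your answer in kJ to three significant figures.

Adiabatic ⇒ Q = 0, so W_by = −ΔU = nCᵥ(T₁ − T₂).
Cᵥ = 3R/2 = 12.47 J/(mol·K).
W = (3.17)(12.47)(557 − 1060) = -19885 J.

W ≈ -19.9 kJ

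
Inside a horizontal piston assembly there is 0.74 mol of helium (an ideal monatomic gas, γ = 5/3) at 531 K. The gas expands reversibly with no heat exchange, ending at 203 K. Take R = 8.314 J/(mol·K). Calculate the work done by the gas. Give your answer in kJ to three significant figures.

W ≈ 3.03 kJ

Adiabatic ⇒ Q = 0, so W_by = −ΔU = nCᵥ(T₁ − T₂).
Cᵥ = 3R/2 = 12.47 J/(mol·K).
W = (0.74)(12.47)(531 − 203) = 3027 J.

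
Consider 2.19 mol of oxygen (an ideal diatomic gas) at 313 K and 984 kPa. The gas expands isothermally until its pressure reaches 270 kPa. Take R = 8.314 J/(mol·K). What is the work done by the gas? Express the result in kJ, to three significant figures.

W ≈ 7.37 kJ

Isothermal process: W = nRT ln(V₂/V₁) = nRT ln(P₁/P₂).
W = (2.19)(8.314)(313) × ln(984/270)
  = 5699 × ln(3.644) = 5699 × 1.293
W_by_gas = 7370 J.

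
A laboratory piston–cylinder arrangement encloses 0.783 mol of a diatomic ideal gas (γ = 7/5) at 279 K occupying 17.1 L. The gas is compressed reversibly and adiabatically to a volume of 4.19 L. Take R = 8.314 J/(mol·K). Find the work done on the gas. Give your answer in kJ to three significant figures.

W ≈ 3.43 kJ

Adiabatic: TV^(γ−1) = const with γ = 7/5.
T₂ = T₁ (V₁/V₂)^(γ−1) = 279 × (17.1/4.19)^0.4 = 279 × 1.755 = 489.7 K.
W_by = nCᵥ(T₁ − T₂) = (0.783)(20.79)(279 − 489.7) = -3429 J.
Work on gas = −W_by = 3429 J.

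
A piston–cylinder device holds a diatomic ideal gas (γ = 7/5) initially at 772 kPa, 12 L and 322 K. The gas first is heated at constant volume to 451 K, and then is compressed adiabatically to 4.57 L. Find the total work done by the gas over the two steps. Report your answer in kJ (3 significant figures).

Step 1 (isochoric): W = 0 (constant volume).
After step 1: P = 1081 kPa (V unchanged).
Step 2 (adiabatic): W = (P₁V₁ − P₂V₂)/(γ−1) = (12975 − 19091)/0.4 = -15289 J.
W_total = 0 − 15289 = -15289 J.

W_total ≈ -15.3 kJ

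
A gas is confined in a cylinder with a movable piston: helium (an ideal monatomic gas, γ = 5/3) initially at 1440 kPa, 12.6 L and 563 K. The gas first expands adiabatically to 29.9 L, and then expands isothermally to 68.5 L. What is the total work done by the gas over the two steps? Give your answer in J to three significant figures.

W_total ≈ 20400 J

Step 1 (adiabatic): W = (P₁V₁ − P₂V₂)/(γ−1) = (18144 − 10198)/0.667 = 11918 J.
After step 1: P = 341.1 kPa, V = 29.9 L, T = 316.5 K.
Step 2 (isothermal): W = P₁V₁ ln(V₂/V₁) = (10198) ln(68.5/29.9) = 8454 J.
W_total = 11918 + 8454 = 20373 J.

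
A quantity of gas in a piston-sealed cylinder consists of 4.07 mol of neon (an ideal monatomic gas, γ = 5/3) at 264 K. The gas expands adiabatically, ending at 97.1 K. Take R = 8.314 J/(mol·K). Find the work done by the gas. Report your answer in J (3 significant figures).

W ≈ 8470 J

Adiabatic ⇒ Q = 0, so W_by = −ΔU = nCᵥ(T₁ − T₂).
Cᵥ = 3R/2 = 12.47 J/(mol·K).
W = (4.07)(12.47)(264 − 97.1) = 8471 J.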